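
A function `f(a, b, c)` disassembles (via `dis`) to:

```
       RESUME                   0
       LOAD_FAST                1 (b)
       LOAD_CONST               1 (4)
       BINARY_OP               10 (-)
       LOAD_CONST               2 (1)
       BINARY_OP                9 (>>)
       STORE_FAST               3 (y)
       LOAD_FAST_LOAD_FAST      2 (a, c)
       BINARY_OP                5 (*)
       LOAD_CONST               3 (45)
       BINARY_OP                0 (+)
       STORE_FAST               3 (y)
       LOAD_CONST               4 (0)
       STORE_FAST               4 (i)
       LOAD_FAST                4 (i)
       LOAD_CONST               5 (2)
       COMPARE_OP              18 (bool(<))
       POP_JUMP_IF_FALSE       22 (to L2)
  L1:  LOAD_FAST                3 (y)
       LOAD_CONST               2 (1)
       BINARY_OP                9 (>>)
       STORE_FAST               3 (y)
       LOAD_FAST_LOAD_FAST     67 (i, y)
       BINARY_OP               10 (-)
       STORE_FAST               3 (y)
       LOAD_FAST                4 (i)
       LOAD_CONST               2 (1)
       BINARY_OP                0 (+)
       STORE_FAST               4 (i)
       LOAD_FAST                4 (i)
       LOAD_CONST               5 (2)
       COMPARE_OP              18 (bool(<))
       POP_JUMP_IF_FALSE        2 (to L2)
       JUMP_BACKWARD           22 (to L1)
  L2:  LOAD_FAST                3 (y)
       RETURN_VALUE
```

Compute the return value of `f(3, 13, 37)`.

40

LOAD_FAST b → push 13. Stack: [13]
LOAD_CONST → push 4. Stack: [13, 4]
BINARY_OP - → 13 - 4 = 9. Stack: [9]
LOAD_CONST → push 1. Stack: [9, 1]
BINARY_OP >> → 9 >> 1 = 4. Stack: [4]
STORE_FAST y → y=4. Stack: []
LOAD_FAST_LOAD_FAST a,c → push 3,37. Stack: [3, 37]
BINARY_OP * → 3 * 37 = 111. Stack: [111]
LOAD_CONST → push 45. Stack: [111, 45]
BINARY_OP + → 111 + 45 = 156. Stack: [156]
STORE_FAST y → y=156. Stack: []
LOAD_CONST → push 0. Stack: [0]
STORE_FAST i → i=0. Stack: []
LOAD_FAST i → push 0. Stack: [0]
LOAD_CONST → push 2. Stack: [0, 2]
COMPARE_OP bool(<) → 0 vs 2 = True. Stack: [True]
POP_JUMP_IF_FALSE → pop True; no jump. Stack: []
LOAD_FAST y → push 156. Stack: [156]
LOAD_CONST → push 1. Stack: [156, 1]
BINARY_OP >> → 156 >> 1 = 78. Stack: [78]
STORE_FAST y → y=78. Stack: []
LOAD_FAST_LOAD_FAST i,y → push 0,78. Stack: [0, 78]
BINARY_OP - → 0 - 78 = -78. Stack: [-78]
STORE_FAST y → y=-78. Stack: []
LOAD_FAST i → push 0. Stack: [0]
LOAD_CONST → push 1. Stack: [0, 1]
BINARY_OP + → 0 + 1 = 1. Stack: [1]
STORE_FAST i → i=1. Stack: []
LOAD_FAST i → push 1. Stack: [1]
LOAD_CONST → push 2. Stack: [1, 2]
COMPARE_OP bool(<) → 1 vs 2 = True. Stack: [True]
POP_JUMP_IF_FALSE → pop True; no jump. Stack: []
LOAD_FAST y → push -78. Stack: [-78]
LOAD_CONST → push 1. Stack: [-78, 1]
BINARY_OP >> → -78 >> 1 = -39. Stack: [-39]
STORE_FAST y → y=-39. Stack: []
LOAD_FAST_LOAD_FAST i,y → push 1,-39. Stack: [1, -39]
BINARY_OP - → 1 - -39 = 40. Stack: [40]
STORE_FAST y → y=40. Stack: []
LOAD_FAST i → push 1. Stack: [1]
LOAD_CONST → push 1. Stack: [1, 1]
BINARY_OP + → 1 + 1 = 2. Stack: [2]
STORE_FAST i → i=2. Stack: []
LOAD_FAST i → push 2. Stack: [2]
LOAD_CONST → push 2. Stack: [2, 2]
COMPARE_OP bool(<) → 2 vs 2 = False. Stack: [False]
POP_JUMP_IF_FALSE → pop False; jump. Stack: []
LOAD_FAST y → push 40. Stack: [40]
RETURN_VALUE → return 40.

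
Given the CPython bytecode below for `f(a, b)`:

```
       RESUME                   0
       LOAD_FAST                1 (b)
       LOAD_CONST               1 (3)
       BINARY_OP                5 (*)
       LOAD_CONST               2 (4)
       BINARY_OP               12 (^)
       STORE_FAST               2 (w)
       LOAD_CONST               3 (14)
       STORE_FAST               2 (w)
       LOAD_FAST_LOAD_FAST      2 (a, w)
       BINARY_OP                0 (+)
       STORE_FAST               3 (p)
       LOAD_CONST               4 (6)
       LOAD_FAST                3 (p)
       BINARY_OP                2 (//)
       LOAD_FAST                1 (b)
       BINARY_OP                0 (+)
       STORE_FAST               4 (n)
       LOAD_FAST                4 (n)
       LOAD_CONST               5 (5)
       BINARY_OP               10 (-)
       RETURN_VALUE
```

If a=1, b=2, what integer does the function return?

-3

LOAD_FAST b → push 2. Stack: [2]
LOAD_CONST → push 3. Stack: [2, 3]
BINARY_OP * → 2 * 3 = 6. Stack: [6]
LOAD_CONST → push 4. Stack: [6, 4]
BINARY_OP ^ → 6 ^ 4 = 2. Stack: [2]
STORE_FAST w → w=2. Stack: []
LOAD_CONST → push 14. Stack: [14]
STORE_FAST w → w=14. Stack: []
LOAD_FAST_LOAD_FAST a,w → push 1,14. Stack: [1, 14]
BINARY_OP + → 1 + 14 = 15. Stack: [15]
STORE_FAST p → p=15. Stack: []
LOAD_CONST → push 6. Stack: [6]
LOAD_FAST p → push 15. Stack: [6, 15]
BINARY_OP // → 6 // 15 = 0. Stack: [0]
LOAD_FAST b → push 2. Stack: [0, 2]
BINARY_OP + → 0 + 2 = 2. Stack: [2]
STORE_FAST n → n=2. Stack: []
LOAD_FAST n → push 2. Stack: [2]
LOAD_CONST → push 5. Stack: [2, 5]
BINARY_OP - → 2 - 5 = -3. Stack: [-3]
RETURN_VALUE → return -3.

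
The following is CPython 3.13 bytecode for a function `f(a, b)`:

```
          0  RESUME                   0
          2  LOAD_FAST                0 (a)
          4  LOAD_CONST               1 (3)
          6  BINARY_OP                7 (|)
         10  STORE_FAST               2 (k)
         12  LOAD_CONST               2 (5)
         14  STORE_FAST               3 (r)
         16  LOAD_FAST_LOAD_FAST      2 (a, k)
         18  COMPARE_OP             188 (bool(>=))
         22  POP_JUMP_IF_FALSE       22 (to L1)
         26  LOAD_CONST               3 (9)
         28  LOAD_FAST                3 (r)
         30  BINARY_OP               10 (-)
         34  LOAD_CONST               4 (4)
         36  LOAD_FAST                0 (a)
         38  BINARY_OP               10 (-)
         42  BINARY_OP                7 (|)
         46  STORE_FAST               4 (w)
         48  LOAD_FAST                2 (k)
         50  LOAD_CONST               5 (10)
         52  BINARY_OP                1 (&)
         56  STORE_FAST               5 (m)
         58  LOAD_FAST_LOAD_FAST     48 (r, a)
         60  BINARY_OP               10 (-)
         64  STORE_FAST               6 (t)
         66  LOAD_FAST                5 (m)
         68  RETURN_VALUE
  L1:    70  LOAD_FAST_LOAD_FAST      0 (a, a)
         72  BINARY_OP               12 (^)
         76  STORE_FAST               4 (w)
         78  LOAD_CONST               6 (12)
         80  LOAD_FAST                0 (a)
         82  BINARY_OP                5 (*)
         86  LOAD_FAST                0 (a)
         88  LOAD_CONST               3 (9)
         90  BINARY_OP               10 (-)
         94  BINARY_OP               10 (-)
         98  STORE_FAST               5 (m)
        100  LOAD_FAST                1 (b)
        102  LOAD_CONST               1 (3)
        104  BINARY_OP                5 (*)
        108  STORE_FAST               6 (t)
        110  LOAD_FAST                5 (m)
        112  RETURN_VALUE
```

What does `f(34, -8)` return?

LOAD_FAST a → push 34. Stack: [34]
LOAD_CONST → push 3. Stack: [34, 3]
BINARY_OP | → 34 | 3 = 35. Stack: [35]
STORE_FAST k → k=35. Stack: []
LOAD_CONST → push 5. Stack: [5]
STORE_FAST r → r=5. Stack: []
LOAD_FAST_LOAD_FAST a,k → push 34,35. Stack: [34, 35]
COMPARE_OP bool(>=) → 34 vs 35 = False. Stack: [False]
POP_JUMP_IF_FALSE → pop False; jump. Stack: []
LOAD_FAST_LOAD_FAST a,a → push 34,34. Stack: [34, 34]
BINARY_OP ^ → 34 ^ 34 = 0. Stack: [0]
STORE_FAST w → w=0. Stack: []
LOAD_CONST → push 12. Stack: [12]
LOAD_FAST a → push 34. Stack: [12, 34]
BINARY_OP * → 12 * 34 = 408. Stack: [408]
LOAD_FAST a → push 34. Stack: [408, 34]
LOAD_CONST → push 9. Stack: [408, 34, 9]
BINARY_OP - → 34 - 9 = 25. Stack: [408, 25]
BINARY_OP - → 408 - 25 = 383. Stack: [383]
STORE_FAST m → m=383. Stack: []
LOAD_FAST b → push -8. Stack: [-8]
LOAD_CONST → push 3. Stack: [-8, 3]
BINARY_OP * → -8 * 3 = -24. Stack: [-24]
STORE_FAST t → t=-24. Stack: []
LOAD_FAST m → push 383. Stack: [383]
RETURN_VALUE → return 383.

383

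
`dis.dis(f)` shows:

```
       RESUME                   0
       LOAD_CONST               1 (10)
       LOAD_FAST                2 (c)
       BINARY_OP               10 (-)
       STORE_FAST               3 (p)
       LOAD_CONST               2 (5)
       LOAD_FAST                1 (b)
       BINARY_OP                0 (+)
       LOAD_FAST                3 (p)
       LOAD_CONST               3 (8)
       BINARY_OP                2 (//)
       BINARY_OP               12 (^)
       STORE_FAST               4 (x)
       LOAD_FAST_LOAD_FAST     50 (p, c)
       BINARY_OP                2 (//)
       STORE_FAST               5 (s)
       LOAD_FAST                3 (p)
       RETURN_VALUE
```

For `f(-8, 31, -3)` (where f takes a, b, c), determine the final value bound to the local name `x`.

37

LOAD_CONST → push 10. Stack: [10]
LOAD_FAST c → push -3. Stack: [10, -3]
BINARY_OP - → 10 - -3 = 13. Stack: [13]
STORE_FAST p → p=13. Stack: []
LOAD_CONST → push 5. Stack: [5]
LOAD_FAST b → push 31. Stack: [5, 31]
BINARY_OP + → 5 + 31 = 36. Stack: [36]
LOAD_FAST p → push 13. Stack: [36, 13]
LOAD_CONST → push 8. Stack: [36, 13, 8]
BINARY_OP // → 13 // 8 = 1. Stack: [36, 1]
BINARY_OP ^ → 36 ^ 1 = 37. Stack: [37]
STORE_FAST x → x=37. Stack: []
LOAD_FAST_LOAD_FAST p,c → push 13,-3. Stack: [13, -3]
BINARY_OP // → 13 // -3 = -5. Stack: [-5]
STORE_FAST s → s=-5. Stack: []
LOAD_FAST p → push 13. Stack: [13]
RETURN_VALUE → return 13.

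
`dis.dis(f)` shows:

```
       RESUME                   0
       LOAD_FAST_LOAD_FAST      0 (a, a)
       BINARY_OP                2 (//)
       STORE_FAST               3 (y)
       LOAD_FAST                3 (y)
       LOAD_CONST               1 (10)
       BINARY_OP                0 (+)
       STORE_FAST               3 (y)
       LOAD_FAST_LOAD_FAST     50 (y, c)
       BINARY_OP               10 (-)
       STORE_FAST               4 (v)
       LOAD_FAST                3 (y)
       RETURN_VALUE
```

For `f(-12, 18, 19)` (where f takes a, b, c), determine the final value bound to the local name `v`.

-8

LOAD_FAST_LOAD_FAST a,a → push -12,-12. Stack: [-12, -12]
BINARY_OP // → -12 // -12 = 1. Stack: [1]
STORE_FAST y → y=1. Stack: []
LOAD_FAST y → push 1. Stack: [1]
LOAD_CONST → push 10. Stack: [1, 10]
BINARY_OP + → 1 + 10 = 11. Stack: [11]
STORE_FAST y → y=11. Stack: []
LOAD_FAST_LOAD_FAST y,c → push 11,19. Stack: [11, 19]
BINARY_OP - → 11 - 19 = -8. Stack: [-8]
STORE_FAST v → v=-8. Stack: []
LOAD_FAST y → push 11. Stack: [11]
RETURN_VALUE → return 11.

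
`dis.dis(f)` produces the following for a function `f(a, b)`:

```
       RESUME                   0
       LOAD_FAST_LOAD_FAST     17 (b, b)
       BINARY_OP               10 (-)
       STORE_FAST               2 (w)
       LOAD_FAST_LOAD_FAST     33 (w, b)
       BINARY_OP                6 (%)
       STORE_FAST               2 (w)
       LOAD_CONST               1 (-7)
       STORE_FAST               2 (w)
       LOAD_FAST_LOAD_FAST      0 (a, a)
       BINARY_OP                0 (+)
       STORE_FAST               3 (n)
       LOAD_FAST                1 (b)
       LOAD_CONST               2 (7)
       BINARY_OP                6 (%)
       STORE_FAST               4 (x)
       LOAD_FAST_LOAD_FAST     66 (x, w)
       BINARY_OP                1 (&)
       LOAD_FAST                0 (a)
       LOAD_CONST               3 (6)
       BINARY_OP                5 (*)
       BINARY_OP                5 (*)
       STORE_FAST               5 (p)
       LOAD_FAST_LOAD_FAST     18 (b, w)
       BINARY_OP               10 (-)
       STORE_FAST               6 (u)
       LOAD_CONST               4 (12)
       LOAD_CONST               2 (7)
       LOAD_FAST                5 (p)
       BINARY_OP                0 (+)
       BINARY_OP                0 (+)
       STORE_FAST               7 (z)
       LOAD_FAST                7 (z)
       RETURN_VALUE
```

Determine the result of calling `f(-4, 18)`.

LOAD_FAST_LOAD_FAST b,b → push 18,18. Stack: [18, 18]
BINARY_OP - → 18 - 18 = 0. Stack: [0]
STORE_FAST w → w=0. Stack: []
LOAD_FAST_LOAD_FAST w,b → push 0,18. Stack: [0, 18]
BINARY_OP % → 0 % 18 = 0. Stack: [0]
STORE_FAST w → w=0. Stack: []
LOAD_CONST → push -7. Stack: [-7]
STORE_FAST w → w=-7. Stack: []
LOAD_FAST_LOAD_FAST a,a → push -4,-4. Stack: [-4, -4]
BINARY_OP + → -4 + -4 = -8. Stack: [-8]
STORE_FAST n → n=-8. Stack: []
LOAD_FAST b → push 18. Stack: [18]
LOAD_CONST → push 7. Stack: [18, 7]
BINARY_OP % → 18 % 7 = 4. Stack: [4]
STORE_FAST x → x=4. Stack: []
LOAD_FAST_LOAD_FAST x,w → push 4,-7. Stack: [4, -7]
BINARY_OP & → 4 & -7 = 0. Stack: [0]
LOAD_FAST a → push -4. Stack: [0, -4]
LOAD_CONST → push 6. Stack: [0, -4, 6]
BINARY_OP * → -4 * 6 = -24. Stack: [0, -24]
BINARY_OP * → 0 * -24 = 0. Stack: [0]
STORE_FAST p → p=0. Stack: []
LOAD_FAST_LOAD_FAST b,w → push 18,-7. Stack: [18, -7]
BINARY_OP - → 18 - -7 = 25. Stack: [25]
STORE_FAST u → u=25. Stack: []
LOAD_CONST → push 12. Stack: [12]
LOAD_CONST → push 7. Stack: [12, 7]
LOAD_FAST p → push 0. Stack: [12, 7, 0]
BINARY_OP + → 7 + 0 = 7. Stack: [12, 7]
BINARY_OP + → 12 + 7 = 19. Stack: [19]
STORE_FAST z → z=19. Stack: []
LOAD_FAST z → push 19. Stack: [19]
RETURN_VALUE → return 19.

19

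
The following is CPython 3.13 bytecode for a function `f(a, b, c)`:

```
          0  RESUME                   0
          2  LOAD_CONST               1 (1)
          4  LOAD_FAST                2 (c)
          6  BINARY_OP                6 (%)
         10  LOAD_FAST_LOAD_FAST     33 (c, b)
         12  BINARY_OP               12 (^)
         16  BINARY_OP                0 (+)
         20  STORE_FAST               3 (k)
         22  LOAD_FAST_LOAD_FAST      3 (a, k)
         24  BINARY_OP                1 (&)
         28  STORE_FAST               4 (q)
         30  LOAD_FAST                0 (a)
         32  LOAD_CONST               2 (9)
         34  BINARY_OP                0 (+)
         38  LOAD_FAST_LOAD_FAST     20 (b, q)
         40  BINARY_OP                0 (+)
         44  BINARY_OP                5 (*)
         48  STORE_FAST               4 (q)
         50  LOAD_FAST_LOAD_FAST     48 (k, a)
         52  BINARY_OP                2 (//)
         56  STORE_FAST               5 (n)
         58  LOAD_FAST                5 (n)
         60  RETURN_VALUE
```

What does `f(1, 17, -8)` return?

-30

LOAD_CONST → push 1. Stack: [1]
LOAD_FAST c → push -8. Stack: [1, -8]
BINARY_OP % → 1 % -8 = -7. Stack: [-7]
LOAD_FAST_LOAD_FAST c,b → push -8,17. Stack: [-7, -8, 17]
BINARY_OP ^ → -8 ^ 17 = -23. Stack: [-7, -23]
BINARY_OP + → -7 + -23 = -30. Stack: [-30]
STORE_FAST k → k=-30. Stack: []
LOAD_FAST_LOAD_FAST a,k → push 1,-30. Stack: [1, -30]
BINARY_OP & → 1 & -30 = 0. Stack: [0]
STORE_FAST q → q=0. Stack: []
LOAD_FAST a → push 1. Stack: [1]
LOAD_CONST → push 9. Stack: [1, 9]
BINARY_OP + → 1 + 9 = 10. Stack: [10]
LOAD_FAST_LOAD_FAST b,q → push 17,0. Stack: [10, 17, 0]
BINARY_OP + → 17 + 0 = 17. Stack: [10, 17]
BINARY_OP * → 10 * 17 = 170. Stack: [170]
STORE_FAST q → q=170. Stack: []
LOAD_FAST_LOAD_FAST k,a → push -30,1. Stack: [-30, 1]
BINARY_OP // → -30 // 1 = -30. Stack: [-30]
STORE_FAST n → n=-30. Stack: []
LOAD_FAST n → push -30. Stack: [-30]
RETURN_VALUE → return -30.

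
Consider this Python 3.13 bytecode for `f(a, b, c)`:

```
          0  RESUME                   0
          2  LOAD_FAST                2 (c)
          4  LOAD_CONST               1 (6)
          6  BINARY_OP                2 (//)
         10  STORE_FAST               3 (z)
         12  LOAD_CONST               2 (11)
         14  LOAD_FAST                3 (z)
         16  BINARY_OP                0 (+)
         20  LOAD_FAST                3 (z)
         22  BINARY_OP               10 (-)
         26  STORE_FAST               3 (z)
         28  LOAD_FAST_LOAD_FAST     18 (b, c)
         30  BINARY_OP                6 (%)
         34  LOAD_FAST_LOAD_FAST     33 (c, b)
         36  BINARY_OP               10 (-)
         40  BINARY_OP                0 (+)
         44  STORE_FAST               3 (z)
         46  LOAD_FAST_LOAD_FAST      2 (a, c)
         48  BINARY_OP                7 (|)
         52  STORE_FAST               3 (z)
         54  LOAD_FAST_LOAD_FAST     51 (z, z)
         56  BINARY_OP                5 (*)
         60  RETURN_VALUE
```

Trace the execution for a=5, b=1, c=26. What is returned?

961

LOAD_FAST c → push 26. Stack: [26]
LOAD_CONST → push 6. Stack: [26, 6]
BINARY_OP // → 26 // 6 = 4. Stack: [4]
STORE_FAST z → z=4. Stack: []
LOAD_CONST → push 11. Stack: [11]
LOAD_FAST z → push 4. Stack: [11, 4]
BINARY_OP + → 11 + 4 = 15. Stack: [15]
LOAD_FAST z → push 4. Stack: [15, 4]
BINARY_OP - → 15 - 4 = 11. Stack: [11]
STORE_FAST z → z=11. Stack: []
LOAD_FAST_LOAD_FAST b,c → push 1,26. Stack: [1, 26]
BINARY_OP % → 1 % 26 = 1. Stack: [1]
LOAD_FAST_LOAD_FAST c,b → push 26,1. Stack: [1, 26, 1]
BINARY_OP - → 26 - 1 = 25. Stack: [1, 25]
BINARY_OP + → 1 + 25 = 26. Stack: [26]
STORE_FAST z → z=26. Stack: []
LOAD_FAST_LOAD_FAST a,c → push 5,26. Stack: [5, 26]
BINARY_OP | → 5 | 26 = 31. Stack: [31]
STORE_FAST z → z=31. Stack: []
LOAD_FAST_LOAD_FAST z,z → push 31,31. Stack: [31, 31]
BINARY_OP * → 31 * 31 = 961. Stack: [961]
RETURN_VALUE → return 961.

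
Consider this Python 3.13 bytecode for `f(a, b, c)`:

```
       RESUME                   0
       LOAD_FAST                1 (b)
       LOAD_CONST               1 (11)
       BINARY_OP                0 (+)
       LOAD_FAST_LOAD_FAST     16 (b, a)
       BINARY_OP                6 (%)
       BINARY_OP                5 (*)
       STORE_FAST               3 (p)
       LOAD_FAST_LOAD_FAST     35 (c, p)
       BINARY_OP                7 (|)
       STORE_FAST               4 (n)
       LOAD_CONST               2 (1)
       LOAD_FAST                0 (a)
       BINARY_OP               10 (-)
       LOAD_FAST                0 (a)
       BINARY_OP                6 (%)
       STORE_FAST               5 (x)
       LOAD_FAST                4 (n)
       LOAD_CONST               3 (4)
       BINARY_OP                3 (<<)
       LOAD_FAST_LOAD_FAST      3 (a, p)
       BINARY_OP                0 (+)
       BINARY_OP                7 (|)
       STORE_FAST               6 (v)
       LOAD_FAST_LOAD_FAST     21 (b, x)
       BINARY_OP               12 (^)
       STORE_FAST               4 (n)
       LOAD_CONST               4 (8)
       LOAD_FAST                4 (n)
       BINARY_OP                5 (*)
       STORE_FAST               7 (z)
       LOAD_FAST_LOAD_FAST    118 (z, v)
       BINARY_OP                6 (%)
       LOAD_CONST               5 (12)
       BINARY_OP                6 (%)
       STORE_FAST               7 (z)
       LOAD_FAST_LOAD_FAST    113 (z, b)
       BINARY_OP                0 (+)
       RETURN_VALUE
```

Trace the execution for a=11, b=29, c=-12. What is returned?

33

LOAD_FAST b → push 29. Stack: [29]
LOAD_CONST → push 11. Stack: [29, 11]
BINARY_OP + → 29 + 11 = 40. Stack: [40]
LOAD_FAST_LOAD_FAST b,a → push 29,11. Stack: [40, 29, 11]
BINARY_OP % → 29 % 11 = 7. Stack: [40, 7]
BINARY_OP * → 40 * 7 = 280. Stack: [280]
STORE_FAST p → p=280. Stack: []
LOAD_FAST_LOAD_FAST c,p → push -12,280. Stack: [-12, 280]
BINARY_OP | → -12 | 280 = -4. Stack: [-4]
STORE_FAST n → n=-4. Stack: []
LOAD_CONST → push 1. Stack: [1]
LOAD_FAST a → push 11. Stack: [1, 11]
BINARY_OP - → 1 - 11 = -10. Stack: [-10]
LOAD_FAST a → push 11. Stack: [-10, 11]
BINARY_OP % → -10 % 11 = 1. Stack: [1]
STORE_FAST x → x=1. Stack: []
LOAD_FAST n → push -4. Stack: [-4]
LOAD_CONST → push 4. Stack: [-4, 4]
BINARY_OP << → -4 << 4 = -64. Stack: [-64]
LOAD_FAST_LOAD_FAST a,p → push 11,280. Stack: [-64, 11, 280]
BINARY_OP + → 11 + 280 = 291. Stack: [-64, 291]
BINARY_OP | → -64 | 291 = -29. Stack: [-29]
STORE_FAST v → v=-29. Stack: []
LOAD_FAST_LOAD_FAST b,x → push 29,1. Stack: [29, 1]
BINARY_OP ^ → 29 ^ 1 = 28. Stack: [28]
STORE_FAST n → n=28. Stack: []
LOAD_CONST → push 8. Stack: [8]
LOAD_FAST n → push 28. Stack: [8, 28]
BINARY_OP * → 8 * 28 = 224. Stack: [224]
STORE_FAST z → z=224. Stack: []
LOAD_FAST_LOAD_FAST z,v → push 224,-29. Stack: [224, -29]
BINARY_OP % → 224 % -29 = -8. Stack: [-8]
LOAD_CONST → push 12. Stack: [-8, 12]
BINARY_OP % → -8 % 12 = 4. Stack: [4]
STORE_FAST z → z=4. Stack: []
LOAD_FAST_LOAD_FAST z,b → push 4,29. Stack: [4, 29]
BINARY_OP + → 4 + 29 = 33. Stack: [33]
RETURN_VALUE → return 33.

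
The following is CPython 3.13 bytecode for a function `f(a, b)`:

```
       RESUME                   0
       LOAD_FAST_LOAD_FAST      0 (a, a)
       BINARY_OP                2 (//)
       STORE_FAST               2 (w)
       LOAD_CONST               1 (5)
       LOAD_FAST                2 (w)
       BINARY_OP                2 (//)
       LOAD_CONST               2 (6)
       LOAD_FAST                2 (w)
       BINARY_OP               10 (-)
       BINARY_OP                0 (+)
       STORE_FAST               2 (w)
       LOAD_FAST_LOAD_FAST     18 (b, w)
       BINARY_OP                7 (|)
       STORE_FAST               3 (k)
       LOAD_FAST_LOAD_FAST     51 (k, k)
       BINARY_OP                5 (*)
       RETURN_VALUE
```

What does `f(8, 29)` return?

961

LOAD_FAST_LOAD_FAST a,a → push 8,8. Stack: [8, 8]
BINARY_OP // → 8 // 8 = 1. Stack: [1]
STORE_FAST w → w=1. Stack: []
LOAD_CONST → push 5. Stack: [5]
LOAD_FAST w → push 1. Stack: [5, 1]
BINARY_OP // → 5 // 1 = 5. Stack: [5]
LOAD_CONST → push 6. Stack: [5, 6]
LOAD_FAST w → push 1. Stack: [5, 6, 1]
BINARY_OP - → 6 - 1 = 5. Stack: [5, 5]
BINARY_OP + → 5 + 5 = 10. Stack: [10]
STORE_FAST w → w=10. Stack: []
LOAD_FAST_LOAD_FAST b,w → push 29,10. Stack: [29, 10]
BINARY_OP | → 29 | 10 = 31. Stack: [31]
STORE_FAST k → k=31. Stack: []
LOAD_FAST_LOAD_FAST k,k → push 31,31. Stack: [31, 31]
BINARY_OP * → 31 * 31 = 961. Stack: [961]
RETURN_VALUE → return 961.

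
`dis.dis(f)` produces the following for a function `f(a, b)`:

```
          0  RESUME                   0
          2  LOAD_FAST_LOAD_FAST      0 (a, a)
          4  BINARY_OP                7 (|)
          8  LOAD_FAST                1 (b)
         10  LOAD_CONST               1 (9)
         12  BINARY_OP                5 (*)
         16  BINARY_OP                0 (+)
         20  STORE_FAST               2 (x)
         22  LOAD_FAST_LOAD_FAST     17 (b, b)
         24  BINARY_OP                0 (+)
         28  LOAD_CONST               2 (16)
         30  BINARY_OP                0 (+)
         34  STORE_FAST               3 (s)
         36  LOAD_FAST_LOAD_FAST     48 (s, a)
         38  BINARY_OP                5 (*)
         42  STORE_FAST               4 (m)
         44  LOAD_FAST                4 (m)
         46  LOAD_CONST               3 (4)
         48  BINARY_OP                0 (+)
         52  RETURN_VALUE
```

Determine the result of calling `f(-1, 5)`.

LOAD_FAST_LOAD_FAST a,a → push -1,-1. Stack: [-1, -1]
BINARY_OP | → -1 | -1 = -1. Stack: [-1]
LOAD_FAST b → push 5. Stack: [-1, 5]
LOAD_CONST → push 9. Stack: [-1, 5, 9]
BINARY_OP * → 5 * 9 = 45. Stack: [-1, 45]
BINARY_OP + → -1 + 45 = 44. Stack: [44]
STORE_FAST x → x=44. Stack: []
LOAD_FAST_LOAD_FAST b,b → push 5,5. Stack: [5, 5]
BINARY_OP + → 5 + 5 = 10. Stack: [10]
LOAD_CONST → push 16. Stack: [10, 16]
BINARY_OP + → 10 + 16 = 26. Stack: [26]
STORE_FAST s → s=26. Stack: []
LOAD_FAST_LOAD_FAST s,a → push 26,-1. Stack: [26, -1]
BINARY_OP * → 26 * -1 = -26. Stack: [-26]
STORE_FAST m → m=-26. Stack: []
LOAD_FAST m → push -26. Stack: [-26]
LOAD_CONST → push 4. Stack: [-26, 4]
BINARY_OP + → -26 + 4 = -22. Stack: [-22]
RETURN_VALUE → return -22.

-22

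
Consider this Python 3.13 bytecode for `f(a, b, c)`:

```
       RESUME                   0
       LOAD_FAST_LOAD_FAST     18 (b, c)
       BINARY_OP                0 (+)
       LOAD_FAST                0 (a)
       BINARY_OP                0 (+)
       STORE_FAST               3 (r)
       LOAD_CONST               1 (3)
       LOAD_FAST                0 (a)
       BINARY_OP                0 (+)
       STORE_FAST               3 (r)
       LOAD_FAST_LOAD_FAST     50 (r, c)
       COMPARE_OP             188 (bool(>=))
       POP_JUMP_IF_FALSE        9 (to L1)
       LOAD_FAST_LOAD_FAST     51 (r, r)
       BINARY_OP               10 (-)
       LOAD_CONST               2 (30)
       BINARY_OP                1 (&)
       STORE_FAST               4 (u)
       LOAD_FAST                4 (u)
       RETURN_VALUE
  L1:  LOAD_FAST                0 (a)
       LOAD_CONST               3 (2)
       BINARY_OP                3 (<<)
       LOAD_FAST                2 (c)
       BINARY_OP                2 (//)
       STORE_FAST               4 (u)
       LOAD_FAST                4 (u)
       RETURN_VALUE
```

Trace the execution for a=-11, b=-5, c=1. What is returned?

-44

LOAD_FAST_LOAD_FAST b,c → push -5,1. Stack: [-5, 1]
BINARY_OP + → -5 + 1 = -4. Stack: [-4]
LOAD_FAST a → push -11. Stack: [-4, -11]
BINARY_OP + → -4 + -11 = -15. Stack: [-15]
STORE_FAST r → r=-15. Stack: []
LOAD_CONST → push 3. Stack: [3]
LOAD_FAST a → push -11. Stack: [3, -11]
BINARY_OP + → 3 + -11 = -8. Stack: [-8]
STORE_FAST r → r=-8. Stack: []
LOAD_FAST_LOAD_FAST r,c → push -8,1. Stack: [-8, 1]
COMPARE_OP bool(>=) → -8 vs 1 = False. Stack: [False]
POP_JUMP_IF_FALSE → pop False; jump. Stack: []
LOAD_FAST a → push -11. Stack: [-11]
LOAD_CONST → push 2. Stack: [-11, 2]
BINARY_OP << → -11 << 2 = -44. Stack: [-44]
LOAD_FAST c → push 1. Stack: [-44, 1]
BINARY_OP // → -44 // 1 = -44. Stack: [-44]
STORE_FAST u → u=-44. Stack: []
LOAD_FAST u → push -44. Stack: [-44]
RETURN_VALUE → return -44.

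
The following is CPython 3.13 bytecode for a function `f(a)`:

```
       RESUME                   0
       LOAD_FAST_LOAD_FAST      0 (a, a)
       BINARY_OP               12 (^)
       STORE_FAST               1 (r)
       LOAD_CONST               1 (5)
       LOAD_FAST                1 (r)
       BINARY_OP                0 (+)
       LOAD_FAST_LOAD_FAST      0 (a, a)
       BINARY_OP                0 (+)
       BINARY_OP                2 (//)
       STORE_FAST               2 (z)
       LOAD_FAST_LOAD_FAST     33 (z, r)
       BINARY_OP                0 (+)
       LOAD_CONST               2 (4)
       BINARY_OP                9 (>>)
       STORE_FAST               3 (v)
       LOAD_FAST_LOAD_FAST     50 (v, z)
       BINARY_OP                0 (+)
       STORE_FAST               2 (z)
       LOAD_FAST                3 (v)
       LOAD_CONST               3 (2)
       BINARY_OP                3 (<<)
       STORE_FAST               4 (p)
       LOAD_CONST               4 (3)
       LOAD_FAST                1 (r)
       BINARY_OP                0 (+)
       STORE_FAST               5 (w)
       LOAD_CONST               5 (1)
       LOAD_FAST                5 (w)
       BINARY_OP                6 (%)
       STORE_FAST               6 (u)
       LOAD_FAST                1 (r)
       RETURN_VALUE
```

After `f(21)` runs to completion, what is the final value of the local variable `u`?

1

LOAD_FAST_LOAD_FAST a,a → push 21,21. Stack: [21, 21]
BINARY_OP ^ → 21 ^ 21 = 0. Stack: [0]
STORE_FAST r → r=0. Stack: []
LOAD_CONST → push 5. Stack: [5]
LOAD_FAST r → push 0. Stack: [5, 0]
BINARY_OP + → 5 + 0 = 5. Stack: [5]
LOAD_FAST_LOAD_FAST a,a → push 21,21. Stack: [5, 21, 21]
BINARY_OP + → 21 + 21 = 42. Stack: [5, 42]
BINARY_OP // → 5 // 42 = 0. Stack: [0]
STORE_FAST z → z=0. Stack: []
LOAD_FAST_LOAD_FAST z,r → push 0,0. Stack: [0, 0]
BINARY_OP + → 0 + 0 = 0. Stack: [0]
LOAD_CONST → push 4. Stack: [0, 4]
BINARY_OP >> → 0 >> 4 = 0. Stack: [0]
STORE_FAST v → v=0. Stack: []
LOAD_FAST_LOAD_FAST v,z → push 0,0. Stack: [0, 0]
BINARY_OP + → 0 + 0 = 0. Stack: [0]
STORE_FAST z → z=0. Stack: []
LOAD_FAST v → push 0. Stack: [0]
LOAD_CONST → push 2. Stack: [0, 2]
BINARY_OP << → 0 << 2 = 0. Stack: [0]
STORE_FAST p → p=0. Stack: []
LOAD_CONST → push 3. Stack: [3]
LOAD_FAST r → push 0. Stack: [3, 0]
BINARY_OP + → 3 + 0 = 3. Stack: [3]
STORE_FAST w → w=3. Stack: []
LOAD_CONST → push 1. Stack: [1]
LOAD_FAST w → push 3. Stack: [1, 3]
BINARY_OP % → 1 % 3 = 1. Stack: [1]
STORE_FAST u → u=1. Stack: []
LOAD_FAST r → push 0. Stack: [0]
RETURN_VALUE → return 0.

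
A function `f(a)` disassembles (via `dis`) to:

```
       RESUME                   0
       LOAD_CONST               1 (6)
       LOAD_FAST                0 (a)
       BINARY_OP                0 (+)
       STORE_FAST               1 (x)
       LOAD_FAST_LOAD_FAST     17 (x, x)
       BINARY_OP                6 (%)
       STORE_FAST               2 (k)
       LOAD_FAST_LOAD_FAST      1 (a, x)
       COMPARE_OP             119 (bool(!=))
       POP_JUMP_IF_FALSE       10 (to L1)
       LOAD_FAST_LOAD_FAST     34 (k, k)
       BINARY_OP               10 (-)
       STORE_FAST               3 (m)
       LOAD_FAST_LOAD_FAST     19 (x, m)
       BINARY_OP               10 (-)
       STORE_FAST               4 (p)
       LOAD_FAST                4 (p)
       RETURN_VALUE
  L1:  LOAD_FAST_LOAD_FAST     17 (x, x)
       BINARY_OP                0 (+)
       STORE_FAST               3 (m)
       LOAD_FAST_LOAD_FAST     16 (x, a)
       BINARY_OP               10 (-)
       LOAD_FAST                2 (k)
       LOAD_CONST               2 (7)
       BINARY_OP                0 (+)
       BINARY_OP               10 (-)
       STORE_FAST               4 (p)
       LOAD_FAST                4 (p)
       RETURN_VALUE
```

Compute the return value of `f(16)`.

22

LOAD_CONST → push 6. Stack: [6]
LOAD_FAST a → push 16. Stack: [6, 16]
BINARY_OP + → 6 + 16 = 22. Stack: [22]
STORE_FAST x → x=22. Stack: []
LOAD_FAST_LOAD_FAST x,x → push 22,22. Stack: [22, 22]
BINARY_OP % → 22 % 22 = 0. Stack: [0]
STORE_FAST k → k=0. Stack: []
LOAD_FAST_LOAD_FAST a,x → push 16,22. Stack: [16, 22]
COMPARE_OP bool(!=) → 16 vs 22 = True. Stack: [True]
POP_JUMP_IF_FALSE → pop True; no jump. Stack: []
LOAD_FAST_LOAD_FAST k,k → push 0,0. Stack: [0, 0]
BINARY_OP - → 0 - 0 = 0. Stack: [0]
STORE_FAST m → m=0. Stack: []
LOAD_FAST_LOAD_FAST x,m → push 22,0. Stack: [22, 0]
BINARY_OP - → 22 - 0 = 22. Stack: [22]
STORE_FAST p → p=22. Stack: []
LOAD_FAST p → push 22. Stack: [22]
RETURN_VALUE → return 22.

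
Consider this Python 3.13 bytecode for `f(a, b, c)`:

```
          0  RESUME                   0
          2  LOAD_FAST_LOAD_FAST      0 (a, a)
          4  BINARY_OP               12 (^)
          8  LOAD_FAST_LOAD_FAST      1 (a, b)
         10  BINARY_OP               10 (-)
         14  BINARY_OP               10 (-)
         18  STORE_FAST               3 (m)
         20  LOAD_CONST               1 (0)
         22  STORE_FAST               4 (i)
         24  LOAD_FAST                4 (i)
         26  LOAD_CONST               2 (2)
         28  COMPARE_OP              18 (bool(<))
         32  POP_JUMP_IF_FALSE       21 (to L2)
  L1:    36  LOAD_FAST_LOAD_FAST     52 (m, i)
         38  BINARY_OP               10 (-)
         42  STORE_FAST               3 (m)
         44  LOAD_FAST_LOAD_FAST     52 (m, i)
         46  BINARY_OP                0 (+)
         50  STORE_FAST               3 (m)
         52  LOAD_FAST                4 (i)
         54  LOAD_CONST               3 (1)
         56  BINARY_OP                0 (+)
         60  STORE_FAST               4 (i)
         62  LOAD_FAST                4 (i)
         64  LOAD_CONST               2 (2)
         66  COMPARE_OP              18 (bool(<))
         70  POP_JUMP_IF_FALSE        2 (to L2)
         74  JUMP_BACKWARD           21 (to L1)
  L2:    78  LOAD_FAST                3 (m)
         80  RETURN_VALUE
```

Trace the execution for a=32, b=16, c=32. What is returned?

-16

LOAD_FAST_LOAD_FAST a,a → push 32,32. Stack: [32, 32]
BINARY_OP ^ → 32 ^ 32 = 0. Stack: [0]
LOAD_FAST_LOAD_FAST a,b → push 32,16. Stack: [0, 32, 16]
BINARY_OP - → 32 - 16 = 16. Stack: [0, 16]
BINARY_OP - → 0 - 16 = -16. Stack: [-16]
STORE_FAST m → m=-16. Stack: []
LOAD_CONST → push 0. Stack: [0]
STORE_FAST i → i=0. Stack: []
LOAD_FAST i → push 0. Stack: [0]
LOAD_CONST → push 2. Stack: [0, 2]
COMPARE_OP bool(<) → 0 vs 2 = True. Stack: [True]
POP_JUMP_IF_FALSE → pop True; no jump. Stack: []
LOAD_FAST_LOAD_FAST m,i → push -16,0. Stack: [-16, 0]
BINARY_OP - → -16 - 0 = -16. Stack: [-16]
STORE_FAST m → m=-16. Stack: []
LOAD_FAST_LOAD_FAST m,i → push -16,0. Stack: [-16, 0]
BINARY_OP + → -16 + 0 = -16. Stack: [-16]
STORE_FAST m → m=-16. Stack: []
LOAD_FAST i → push 0. Stack: [0]
LOAD_CONST → push 1. Stack: [0, 1]
BINARY_OP + → 0 + 1 = 1. Stack: [1]
STORE_FAST i → i=1. Stack: []
LOAD_FAST i → push 1. Stack: [1]
LOAD_CONST → push 2. Stack: [1, 2]
COMPARE_OP bool(<) → 1 vs 2 = True. Stack: [True]
POP_JUMP_IF_FALSE → pop True; no jump. Stack: []
LOAD_FAST_LOAD_FAST m,i → push -16,1. Stack: [-16, 1]
BINARY_OP - → -16 - 1 = -17. Stack: [-17]
STORE_FAST m → m=-17. Stack: []
LOAD_FAST_LOAD_FAST m,i → push -17,1. Stack: [-17, 1]
BINARY_OP + → -17 + 1 = -16. Stack: [-16]
STORE_FAST m → m=-16. Stack: []
LOAD_FAST i → push 1. Stack: [1]
LOAD_CONST → push 1. Stack: [1, 1]
BINARY_OP + → 1 + 1 = 2. Stack: [2]
STORE_FAST i → i=2. Stack: []
LOAD_FAST i → push 2. Stack: [2]
LOAD_CONST → push 2. Stack: [2, 2]
COMPARE_OP bool(<) → 2 vs 2 = False. Stack: [False]
POP_JUMP_IF_FALSE → pop False; jump. Stack: []
LOAD_FAST m → push -16. Stack: [-16]
RETURN_VALUE → return -16.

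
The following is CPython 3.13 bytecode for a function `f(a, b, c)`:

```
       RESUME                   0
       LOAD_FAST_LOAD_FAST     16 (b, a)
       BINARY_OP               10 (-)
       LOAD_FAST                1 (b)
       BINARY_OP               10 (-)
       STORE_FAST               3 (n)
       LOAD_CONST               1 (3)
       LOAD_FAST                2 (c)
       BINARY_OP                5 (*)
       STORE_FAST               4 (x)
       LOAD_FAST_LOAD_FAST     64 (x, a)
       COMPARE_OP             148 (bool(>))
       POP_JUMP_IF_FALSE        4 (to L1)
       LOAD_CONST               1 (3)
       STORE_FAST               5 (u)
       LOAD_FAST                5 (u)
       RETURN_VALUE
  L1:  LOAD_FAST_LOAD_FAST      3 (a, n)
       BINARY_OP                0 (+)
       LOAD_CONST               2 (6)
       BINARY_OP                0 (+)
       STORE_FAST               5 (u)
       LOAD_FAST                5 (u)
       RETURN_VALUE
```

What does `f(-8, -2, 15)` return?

LOAD_FAST_LOAD_FAST b,a → push -2,-8. Stack: [-2, -8]
BINARY_OP - → -2 - -8 = 6. Stack: [6]
LOAD_FAST b → push -2. Stack: [6, -2]
BINARY_OP - → 6 - -2 = 8. Stack: [8]
STORE_FAST n → n=8. Stack: []
LOAD_CONST → push 3. Stack: [3]
LOAD_FAST c → push 15. Stack: [3, 15]
BINARY_OP * → 3 * 15 = 45. Stack: [45]
STORE_FAST x → x=45. Stack: []
LOAD_FAST_LOAD_FAST x,a → push 45,-8. Stack: [45, -8]
COMPARE_OP bool(>) → 45 vs -8 = True. Stack: [True]
POP_JUMP_IF_FALSE → pop True; no jump. Stack: []
LOAD_CONST → push 3. Stack: [3]
STORE_FAST u → u=3. Stack: []
LOAD_FAST u → push 3. Stack: [3]
RETURN_VALUE → return 3.

3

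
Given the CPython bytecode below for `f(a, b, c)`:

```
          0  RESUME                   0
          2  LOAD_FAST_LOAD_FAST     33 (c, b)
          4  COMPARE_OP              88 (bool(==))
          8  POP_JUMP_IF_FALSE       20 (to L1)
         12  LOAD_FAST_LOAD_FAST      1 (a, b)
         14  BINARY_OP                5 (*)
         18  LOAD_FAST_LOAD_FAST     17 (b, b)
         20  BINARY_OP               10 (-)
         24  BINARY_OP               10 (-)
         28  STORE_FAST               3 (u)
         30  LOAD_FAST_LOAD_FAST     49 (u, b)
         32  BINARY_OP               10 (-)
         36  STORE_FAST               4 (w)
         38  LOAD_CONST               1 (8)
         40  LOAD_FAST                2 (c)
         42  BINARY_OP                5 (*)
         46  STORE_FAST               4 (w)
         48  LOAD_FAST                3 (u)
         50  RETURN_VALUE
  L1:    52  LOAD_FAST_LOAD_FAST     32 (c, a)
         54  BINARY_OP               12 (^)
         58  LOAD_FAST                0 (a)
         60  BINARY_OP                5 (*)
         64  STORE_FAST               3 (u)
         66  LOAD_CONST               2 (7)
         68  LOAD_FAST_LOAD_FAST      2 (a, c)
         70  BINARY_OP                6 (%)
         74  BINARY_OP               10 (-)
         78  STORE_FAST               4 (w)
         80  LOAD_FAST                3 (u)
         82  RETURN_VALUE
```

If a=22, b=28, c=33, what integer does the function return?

LOAD_FAST_LOAD_FAST c,b → push 33,28. Stack: [33, 28]
COMPARE_OP bool(==) → 33 vs 28 = False. Stack: [False]
POP_JUMP_IF_FALSE → pop False; jump. Stack: []
LOAD_FAST_LOAD_FAST c,a → push 33,22. Stack: [33, 22]
BINARY_OP ^ → 33 ^ 22 = 55. Stack: [55]
LOAD_FAST a → push 22. Stack: [55, 22]
BINARY_OP * → 55 * 22 = 1210. Stack: [1210]
STORE_FAST u → u=1210. Stack: []
LOAD_CONST → push 7. Stack: [7]
LOAD_FAST_LOAD_FAST a,c → push 22,33. Stack: [7, 22, 33]
BINARY_OP % → 22 % 33 = 22. Stack: [7, 22]
BINARY_OP - → 7 - 22 = -15. Stack: [-15]
STORE_FAST w → w=-15. Stack: []
LOAD_FAST u → push 1210. Stack: [1210]
RETURN_VALUE → return 1210.

1210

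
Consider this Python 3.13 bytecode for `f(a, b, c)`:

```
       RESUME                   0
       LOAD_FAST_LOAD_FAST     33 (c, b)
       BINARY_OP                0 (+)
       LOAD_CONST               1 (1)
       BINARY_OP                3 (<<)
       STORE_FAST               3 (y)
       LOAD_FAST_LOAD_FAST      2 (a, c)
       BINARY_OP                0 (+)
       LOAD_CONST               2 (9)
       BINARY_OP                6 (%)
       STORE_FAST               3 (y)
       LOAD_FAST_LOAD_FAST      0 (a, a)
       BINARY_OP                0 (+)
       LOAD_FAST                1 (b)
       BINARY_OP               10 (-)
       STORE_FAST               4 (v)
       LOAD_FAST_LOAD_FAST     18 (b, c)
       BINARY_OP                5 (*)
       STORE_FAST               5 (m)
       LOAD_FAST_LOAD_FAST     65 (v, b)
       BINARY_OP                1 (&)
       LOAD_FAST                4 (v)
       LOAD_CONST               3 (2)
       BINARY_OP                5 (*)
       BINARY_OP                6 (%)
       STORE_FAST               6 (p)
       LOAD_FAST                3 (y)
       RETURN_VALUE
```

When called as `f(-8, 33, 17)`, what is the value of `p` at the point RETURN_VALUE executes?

-97

LOAD_FAST_LOAD_FAST c,b → push 17,33. Stack: [17, 33]
BINARY_OP + → 17 + 33 = 50. Stack: [50]
LOAD_CONST → push 1. Stack: [50, 1]
BINARY_OP << → 50 << 1 = 100. Stack: [100]
STORE_FAST y → y=100. Stack: []
LOAD_FAST_LOAD_FAST a,c → push -8,17. Stack: [-8, 17]
BINARY_OP + → -8 + 17 = 9. Stack: [9]
LOAD_CONST → push 9. Stack: [9, 9]
BINARY_OP % → 9 % 9 = 0. Stack: [0]
STORE_FAST y → y=0. Stack: []
LOAD_FAST_LOAD_FAST a,a → push -8,-8. Stack: [-8, -8]
BINARY_OP + → -8 + -8 = -16. Stack: [-16]
LOAD_FAST b → push 33. Stack: [-16, 33]
BINARY_OP - → -16 - 33 = -49. Stack: [-49]
STORE_FAST v → v=-49. Stack: []
LOAD_FAST_LOAD_FAST b,c → push 33,17. Stack: [33, 17]
BINARY_OP * → 33 * 17 = 561. Stack: [561]
STORE_FAST m → m=561. Stack: []
LOAD_FAST_LOAD_FAST v,b → push -49,33. Stack: [-49, 33]
BINARY_OP & → -49 & 33 = 1. Stack: [1]
LOAD_FAST v → push -49. Stack: [1, -49]
LOAD_CONST → push 2. Stack: [1, -49, 2]
BINARY_OP * → -49 * 2 = -98. Stack: [1, -98]
BINARY_OP % → 1 % -98 = -97. Stack: [-97]
STORE_FAST p → p=-97. Stack: []
LOAD_FAST y → push 0. Stack: [0]
RETURN_VALUE → return 0.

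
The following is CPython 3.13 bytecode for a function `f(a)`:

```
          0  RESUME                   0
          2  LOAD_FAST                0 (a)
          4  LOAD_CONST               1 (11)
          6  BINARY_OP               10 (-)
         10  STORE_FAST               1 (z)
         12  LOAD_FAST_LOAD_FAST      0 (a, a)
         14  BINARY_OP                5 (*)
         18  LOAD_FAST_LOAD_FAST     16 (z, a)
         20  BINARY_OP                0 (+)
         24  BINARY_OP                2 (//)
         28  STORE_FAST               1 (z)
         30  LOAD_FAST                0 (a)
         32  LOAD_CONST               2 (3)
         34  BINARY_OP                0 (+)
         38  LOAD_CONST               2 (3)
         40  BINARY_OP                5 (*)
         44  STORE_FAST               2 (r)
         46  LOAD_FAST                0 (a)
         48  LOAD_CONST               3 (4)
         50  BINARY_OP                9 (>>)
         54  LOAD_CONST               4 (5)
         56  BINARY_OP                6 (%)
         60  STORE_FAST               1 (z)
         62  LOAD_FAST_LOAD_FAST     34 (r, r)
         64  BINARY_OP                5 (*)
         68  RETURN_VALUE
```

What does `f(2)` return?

LOAD_FAST a → push 2. Stack: [2]
LOAD_CONST → push 11. Stack: [2, 11]
BINARY_OP - → 2 - 11 = -9. Stack: [-9]
STORE_FAST z → z=-9. Stack: []
LOAD_FAST_LOAD_FAST a,a → push 2,2. Stack: [2, 2]
BINARY_OP * → 2 * 2 = 4. Stack: [4]
LOAD_FAST_LOAD_FAST z,a → push -9,2. Stack: [4, -9, 2]
BINARY_OP + → -9 + 2 = -7. Stack: [4, -7]
BINARY_OP // → 4 // -7 = -1. Stack: [-1]
STORE_FAST z → z=-1. Stack: []
LOAD_FAST a → push 2. Stack: [2]
LOAD_CONST → push 3. Stack: [2, 3]
BINARY_OP + → 2 + 3 = 5. Stack: [5]
LOAD_CONST → push 3. Stack: [5, 3]
BINARY_OP * → 5 * 3 = 15. Stack: [15]
STORE_FAST r → r=15. Stack: []
LOAD_FAST a → push 2. Stack: [2]
LOAD_CONST → push 4. Stack: [2, 4]
BINARY_OP >> → 2 >> 4 = 0. Stack: [0]
LOAD_CONST → push 5. Stack: [0, 5]
BINARY_OP % → 0 % 5 = 0. Stack: [0]
STORE_FAST z → z=0. Stack: []
LOAD_FAST_LOAD_FAST r,r → push 15,15. Stack: [15, 15]
BINARY_OP * → 15 * 15 = 225. Stack: [225]
RETURN_VALUE → return 225.

225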